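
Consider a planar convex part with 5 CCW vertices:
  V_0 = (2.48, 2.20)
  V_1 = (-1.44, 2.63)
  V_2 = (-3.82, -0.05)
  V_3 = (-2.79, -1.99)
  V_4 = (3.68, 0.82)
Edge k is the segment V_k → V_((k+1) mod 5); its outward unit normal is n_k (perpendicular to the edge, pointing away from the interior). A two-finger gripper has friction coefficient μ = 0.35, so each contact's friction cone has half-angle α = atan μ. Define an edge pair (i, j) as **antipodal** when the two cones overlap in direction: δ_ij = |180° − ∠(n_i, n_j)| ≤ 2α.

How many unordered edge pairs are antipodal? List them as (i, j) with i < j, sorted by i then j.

α = atan 0.35 = 19.29°;  2α = 38.58°
n_0 = (+0.1090, +0.9940)
n_1 = (-0.7477, +0.6640)
n_2 = (-0.8832, -0.4689)
n_3 = (+0.3984, -0.9172)
n_4 = (+0.7546, +0.6562)
  (0,1): δ = 125.35°  ·
  (0,2): δ = 55.77°  ·
  (0,3): δ = 29.74°  ✓
  (0,4): δ = 137.27°  ·
  (1,2): δ = 110.43°  ·
  (1,3): δ = 24.92°  ✓
  (1,4): δ = 82.62°  ·
  (2,3): δ = 94.49°  ·
  (2,4): δ = 13.04°  ✓
  (3,4): δ = 72.47°  ·
antipodal pairs: 3

count = 3; pairs: (0,3), (1,3), (2,4)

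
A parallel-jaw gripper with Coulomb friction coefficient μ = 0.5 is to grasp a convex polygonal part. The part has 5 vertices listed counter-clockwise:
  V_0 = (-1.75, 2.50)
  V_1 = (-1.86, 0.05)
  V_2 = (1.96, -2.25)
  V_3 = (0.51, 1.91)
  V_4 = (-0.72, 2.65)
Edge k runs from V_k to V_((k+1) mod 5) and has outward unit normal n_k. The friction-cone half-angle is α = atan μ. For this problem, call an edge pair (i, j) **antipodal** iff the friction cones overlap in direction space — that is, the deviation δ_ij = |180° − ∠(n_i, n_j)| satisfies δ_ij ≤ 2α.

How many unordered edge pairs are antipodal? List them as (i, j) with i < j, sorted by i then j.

count = 4; pairs: (0,2), (1,2), (1,3), (1,4)

α = atan 0.5 = 26.57°;  2α = 53.13°
n_0 = (-0.9990, +0.0449)
n_1 = (-0.5158, -0.8567)
n_2 = (+0.9443, +0.3291)
n_3 = (+0.5155, +0.8569)
n_4 = (-0.1441, +0.9896)
  (0,1): δ = 118.48°  ·
  (0,2): δ = 21.79°  ✓
  (0,3): δ = 61.54°  ·
  (0,4): δ = 100.86°  ·
  (1,2): δ = 39.73°  ✓
  (1,3): δ = 0.02°  ✓
  (1,4): δ = 39.34°  ✓
  (2,3): δ = 140.25°  ·
  (2,4): δ = 100.93°  ·
  (3,4): δ = 140.68°  ·
antipodal pairs: 4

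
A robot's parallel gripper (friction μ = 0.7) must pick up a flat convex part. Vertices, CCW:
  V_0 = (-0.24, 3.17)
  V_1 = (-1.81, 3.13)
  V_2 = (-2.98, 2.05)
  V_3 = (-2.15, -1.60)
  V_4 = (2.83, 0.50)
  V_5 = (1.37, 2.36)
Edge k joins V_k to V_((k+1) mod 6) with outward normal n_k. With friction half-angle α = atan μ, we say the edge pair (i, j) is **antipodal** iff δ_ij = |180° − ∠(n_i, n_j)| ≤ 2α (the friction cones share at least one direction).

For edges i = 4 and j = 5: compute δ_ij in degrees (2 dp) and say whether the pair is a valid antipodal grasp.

δ = 154.84°, invalid

α = atan 0.7 = 34.99°;  2α = 69.98°
edge 4: e_4 = (-1.46, +1.86);  n_4 = (+0.7866, +0.6174)
edge 5: e_5 = (-1.61, +0.81);  n_5 = (+0.4494, +0.8933)
∠(n_4, n_5) = 25.16°
δ = |180° − 25.16°| = 154.84°
154.84° > 2α = 69.98°  →  invalid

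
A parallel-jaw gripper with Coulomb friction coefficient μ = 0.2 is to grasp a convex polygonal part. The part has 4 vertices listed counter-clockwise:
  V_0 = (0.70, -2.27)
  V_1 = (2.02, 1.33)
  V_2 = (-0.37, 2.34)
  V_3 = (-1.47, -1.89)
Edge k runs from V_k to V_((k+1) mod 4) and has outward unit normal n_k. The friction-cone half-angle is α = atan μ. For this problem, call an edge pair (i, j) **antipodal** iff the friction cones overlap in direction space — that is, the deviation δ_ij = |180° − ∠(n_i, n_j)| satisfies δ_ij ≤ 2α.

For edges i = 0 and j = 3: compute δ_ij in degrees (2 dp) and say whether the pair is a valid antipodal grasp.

δ = 100.20°, invalid

α = atan 0.2 = 11.31°;  2α = 22.62°
edge 0: e_0 = (+1.32, +3.60);  n_0 = (+0.9389, -0.3443)
edge 3: e_3 = (+2.17, -0.38);  n_3 = (-0.1725, -0.9850)
∠(n_0, n_3) = 79.80°
δ = |180° − 79.80°| = 100.20°
100.20° > 2α = 22.62°  →  invalid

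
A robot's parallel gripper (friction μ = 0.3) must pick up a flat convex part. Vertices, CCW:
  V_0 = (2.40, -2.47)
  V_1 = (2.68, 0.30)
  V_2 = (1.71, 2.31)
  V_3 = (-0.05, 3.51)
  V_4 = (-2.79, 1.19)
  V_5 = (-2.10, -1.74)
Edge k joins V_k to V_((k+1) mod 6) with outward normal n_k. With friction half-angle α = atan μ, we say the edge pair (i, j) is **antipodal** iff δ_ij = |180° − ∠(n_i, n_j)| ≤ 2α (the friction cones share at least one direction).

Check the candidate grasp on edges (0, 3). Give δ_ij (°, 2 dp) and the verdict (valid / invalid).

α = atan 0.3 = 16.70°;  2α = 33.40°
edge 0: e_0 = (+0.28, +2.77);  n_0 = (+0.9949, -0.1006)
edge 3: e_3 = (-2.74, -2.32);  n_3 = (-0.6462, +0.7632)
∠(n_0, n_3) = 136.03°
δ = |180° − 136.03°| = 43.97°
43.97° > 2α = 33.40°  →  invalid

δ = 43.97°, invalid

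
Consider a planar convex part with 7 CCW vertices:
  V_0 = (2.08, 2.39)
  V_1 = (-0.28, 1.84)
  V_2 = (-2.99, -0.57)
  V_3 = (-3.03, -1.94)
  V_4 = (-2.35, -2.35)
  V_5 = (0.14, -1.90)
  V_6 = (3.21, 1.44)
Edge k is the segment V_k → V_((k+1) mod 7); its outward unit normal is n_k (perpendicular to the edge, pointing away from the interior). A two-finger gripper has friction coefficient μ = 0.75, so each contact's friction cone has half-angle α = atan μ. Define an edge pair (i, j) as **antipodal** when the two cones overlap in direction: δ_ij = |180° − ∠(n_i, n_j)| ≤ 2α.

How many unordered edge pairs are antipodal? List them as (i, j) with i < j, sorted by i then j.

α = atan 0.75 = 36.87°;  2α = 73.74°
n_0 = (-0.2270, +0.9739)
n_1 = (-0.6645, +0.7473)
n_2 = (-0.9996, +0.0292)
n_3 = (-0.5163, -0.8564)
n_4 = (+0.1778, -0.9841)
n_5 = (+0.7362, -0.6767)
n_6 = (+0.6435, +0.7654)
  (0,1): δ = 151.47°  ·
  (0,2): δ = 104.79°  ·
  (0,3): δ = 44.21°  ✓
  (0,4): δ = 2.87°  ✓
  (0,5): δ = 34.29°  ✓
  (0,6): δ = 126.83°  ·
  (1,2): δ = 133.32°  ·
  (1,3): δ = 72.73°  ✓
  (1,4): δ = 31.40°  ✓
  (1,5): δ = 5.77°  ✓
  (1,6): δ = 98.30°  ·
  (2,3): δ = 119.42°  ·
  (2,4): δ = 78.08°  ·
  (2,5): δ = 40.92°  ✓
  (2,6): δ = 51.62°  ✓
  (3,4): δ = 138.67°  ·
  (3,5): δ = 101.50°  ·
  (3,6): δ = 8.97°  ✓
  (4,5): δ = 142.83°  ·
  (4,6): δ = 50.30°  ✓
  (5,6): δ = 87.47°  ·
antipodal pairs: 10

count = 10; pairs: (0,3), (0,4), (0,5), (1,3), (1,4), (1,5), (2,5), (2,6), (3,6), (4,6)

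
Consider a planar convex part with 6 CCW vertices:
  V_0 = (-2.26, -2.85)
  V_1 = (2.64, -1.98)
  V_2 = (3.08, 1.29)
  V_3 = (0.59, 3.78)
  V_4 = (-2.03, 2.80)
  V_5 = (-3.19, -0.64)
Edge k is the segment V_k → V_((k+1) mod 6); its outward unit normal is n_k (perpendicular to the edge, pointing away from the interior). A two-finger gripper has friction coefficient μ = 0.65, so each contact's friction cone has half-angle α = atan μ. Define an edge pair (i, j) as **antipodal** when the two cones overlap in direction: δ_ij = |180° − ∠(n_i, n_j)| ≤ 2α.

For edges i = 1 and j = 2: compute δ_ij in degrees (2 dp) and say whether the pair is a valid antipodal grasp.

α = atan 0.65 = 33.02°;  2α = 66.05°
edge 1: e_1 = (+0.44, +3.27);  n_1 = (+0.9911, -0.1334)
edge 2: e_2 = (-2.49, +2.49);  n_2 = (+0.7071, +0.7071)
∠(n_1, n_2) = 52.66°
δ = |180° − 52.66°| = 127.34°
127.34° > 2α = 66.05°  →  invalid

δ = 127.34°, invalid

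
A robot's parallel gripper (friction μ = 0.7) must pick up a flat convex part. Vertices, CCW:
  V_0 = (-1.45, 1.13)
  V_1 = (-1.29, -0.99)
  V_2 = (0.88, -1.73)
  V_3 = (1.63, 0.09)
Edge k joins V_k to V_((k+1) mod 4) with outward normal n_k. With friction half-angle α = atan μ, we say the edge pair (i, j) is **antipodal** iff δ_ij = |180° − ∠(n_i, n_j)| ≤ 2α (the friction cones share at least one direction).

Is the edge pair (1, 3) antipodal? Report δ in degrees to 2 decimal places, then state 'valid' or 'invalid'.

α = atan 0.7 = 34.99°;  2α = 69.98°
edge 1: e_1 = (+2.17, -0.74);  n_1 = (-0.3228, -0.9465)
edge 3: e_3 = (-3.08, +1.04);  n_3 = (+0.3199, +0.9474)
∠(n_1, n_3) = 179.83°
δ = |180° − 179.83°| = 0.17°
0.17° ≤ 2α = 69.98°  →  valid

δ = 0.17°, valid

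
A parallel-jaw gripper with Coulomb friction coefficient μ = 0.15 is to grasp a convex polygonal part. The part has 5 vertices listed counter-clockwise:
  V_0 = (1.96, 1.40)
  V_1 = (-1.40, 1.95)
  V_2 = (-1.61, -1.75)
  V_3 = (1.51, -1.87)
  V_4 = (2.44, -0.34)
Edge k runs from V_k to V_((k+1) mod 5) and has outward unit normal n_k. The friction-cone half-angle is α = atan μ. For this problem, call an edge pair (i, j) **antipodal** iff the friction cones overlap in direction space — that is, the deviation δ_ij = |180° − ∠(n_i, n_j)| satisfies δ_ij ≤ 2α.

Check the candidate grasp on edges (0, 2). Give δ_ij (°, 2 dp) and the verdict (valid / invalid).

δ = 7.09°, valid

α = atan 0.15 = 8.53°;  2α = 17.06°
edge 0: e_0 = (-3.36, +0.55);  n_0 = (+0.1615, +0.9869)
edge 2: e_2 = (+3.12, -0.12);  n_2 = (-0.0384, -0.9993)
∠(n_0, n_2) = 172.91°
δ = |180° − 172.91°| = 7.09°
7.09° ≤ 2α = 17.06°  →  valid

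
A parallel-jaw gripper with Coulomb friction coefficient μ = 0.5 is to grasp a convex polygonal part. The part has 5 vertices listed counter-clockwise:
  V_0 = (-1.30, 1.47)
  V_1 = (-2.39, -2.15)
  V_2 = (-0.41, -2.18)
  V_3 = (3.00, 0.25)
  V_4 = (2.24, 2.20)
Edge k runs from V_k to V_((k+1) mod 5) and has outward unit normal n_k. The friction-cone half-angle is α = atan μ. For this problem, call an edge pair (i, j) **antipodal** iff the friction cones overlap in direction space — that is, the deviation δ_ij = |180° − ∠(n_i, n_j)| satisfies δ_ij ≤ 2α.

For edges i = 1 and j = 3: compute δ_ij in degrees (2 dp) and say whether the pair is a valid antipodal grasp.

δ = 67.84°, invalid

α = atan 0.5 = 26.57°;  2α = 53.13°
edge 1: e_1 = (+1.98, -0.03);  n_1 = (-0.0151, -0.9999)
edge 3: e_3 = (-0.76, +1.95);  n_3 = (+0.9317, +0.3631)
∠(n_1, n_3) = 112.16°
δ = |180° − 112.16°| = 67.84°
67.84° > 2α = 53.13°  →  invalid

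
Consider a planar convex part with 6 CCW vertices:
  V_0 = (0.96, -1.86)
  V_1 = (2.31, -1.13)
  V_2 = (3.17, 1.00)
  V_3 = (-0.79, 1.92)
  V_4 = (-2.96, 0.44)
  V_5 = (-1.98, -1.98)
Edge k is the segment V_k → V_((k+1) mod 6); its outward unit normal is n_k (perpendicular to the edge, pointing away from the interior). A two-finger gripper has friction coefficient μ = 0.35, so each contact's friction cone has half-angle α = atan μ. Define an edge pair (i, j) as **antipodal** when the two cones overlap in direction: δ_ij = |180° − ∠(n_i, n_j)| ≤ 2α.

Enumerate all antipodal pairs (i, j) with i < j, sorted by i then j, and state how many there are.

α = atan 0.35 = 19.29°;  2α = 38.58°
n_0 = (+0.4757, -0.8796)
n_1 = (+0.9273, -0.3744)
n_2 = (+0.2263, +0.9741)
n_3 = (-0.5635, +0.8261)
n_4 = (-0.9269, -0.3753)
n_5 = (+0.0408, -0.9992)
  (0,1): δ = 140.39°  ·
  (0,2): δ = 41.48°  ·
  (0,3): δ = 5.89°  ✓
  (0,4): δ = 83.64°  ·
  (0,5): δ = 153.94°  ·
  (1,2): δ = 81.09°  ·
  (1,3): δ = 33.72°  ✓
  (1,4): δ = 44.03°  ·
  (1,5): δ = 114.32°  ·
  (2,3): δ = 132.63°  ·
  (2,4): δ = 54.87°  ·
  (2,5): δ = 15.42°  ✓
  (3,4): δ = 102.25°  ·
  (3,5): δ = 31.96°  ✓
  (4,5): δ = 109.71°  ·
antipodal pairs: 4

count = 4; pairs: (0,3), (1,3), (2,5), (3,5)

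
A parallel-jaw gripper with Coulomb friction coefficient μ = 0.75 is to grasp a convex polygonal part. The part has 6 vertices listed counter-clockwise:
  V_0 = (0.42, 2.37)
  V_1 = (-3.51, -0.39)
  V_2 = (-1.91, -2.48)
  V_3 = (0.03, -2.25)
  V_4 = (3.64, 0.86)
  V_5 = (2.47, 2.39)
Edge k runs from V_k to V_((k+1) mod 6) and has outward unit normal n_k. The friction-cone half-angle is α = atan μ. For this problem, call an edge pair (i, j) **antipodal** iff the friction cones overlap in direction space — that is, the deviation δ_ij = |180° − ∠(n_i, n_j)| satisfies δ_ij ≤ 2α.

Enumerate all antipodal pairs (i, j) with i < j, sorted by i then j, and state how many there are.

α = atan 0.75 = 36.87°;  2α = 73.74°
n_0 = (-0.5747, +0.8184)
n_1 = (-0.7940, -0.6079)
n_2 = (+0.1177, -0.9930)
n_3 = (+0.6527, -0.7576)
n_4 = (+0.7944, +0.6075)
n_5 = (-0.0098, +1.0000)
  (0,1): δ = 87.64°  ·
  (0,2): δ = 28.32°  ✓
  (0,3): δ = 5.66°  ✓
  (0,4): δ = 92.33°  ·
  (0,5): δ = 145.48°  ·
  (1,2): δ = 120.67°  ·
  (1,3): δ = 86.69°  ·
  (1,4): δ = 0.03°  ✓
  (1,5): δ = 53.12°  ✓
  (2,3): δ = 146.02°  ·
  (2,4): δ = 59.36°  ✓
  (2,5): δ = 6.20°  ✓
  (3,4): δ = 93.34°  ·
  (3,5): δ = 40.19°  ✓
  (4,5): δ = 126.85°  ·
antipodal pairs: 7

count = 7; pairs: (0,2), (0,3), (1,4), (1,5), (2,4), (2,5), (3,5)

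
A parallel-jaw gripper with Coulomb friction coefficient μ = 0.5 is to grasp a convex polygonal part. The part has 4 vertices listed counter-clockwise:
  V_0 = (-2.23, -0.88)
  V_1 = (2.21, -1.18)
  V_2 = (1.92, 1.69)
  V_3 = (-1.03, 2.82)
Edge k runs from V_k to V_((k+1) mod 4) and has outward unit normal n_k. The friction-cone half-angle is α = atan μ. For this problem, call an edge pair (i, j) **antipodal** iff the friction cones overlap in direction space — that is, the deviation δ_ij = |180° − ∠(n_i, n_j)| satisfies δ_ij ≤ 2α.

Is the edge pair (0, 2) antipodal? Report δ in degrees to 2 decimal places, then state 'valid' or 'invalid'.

δ = 17.09°, valid

α = atan 0.5 = 26.57°;  2α = 53.13°
edge 0: e_0 = (+4.44, -0.30);  n_0 = (-0.0674, -0.9977)
edge 2: e_2 = (-2.95, +1.13);  n_2 = (+0.3577, +0.9338)
∠(n_0, n_2) = 162.91°
δ = |180° − 162.91°| = 17.09°
17.09° ≤ 2α = 53.13°  →  valid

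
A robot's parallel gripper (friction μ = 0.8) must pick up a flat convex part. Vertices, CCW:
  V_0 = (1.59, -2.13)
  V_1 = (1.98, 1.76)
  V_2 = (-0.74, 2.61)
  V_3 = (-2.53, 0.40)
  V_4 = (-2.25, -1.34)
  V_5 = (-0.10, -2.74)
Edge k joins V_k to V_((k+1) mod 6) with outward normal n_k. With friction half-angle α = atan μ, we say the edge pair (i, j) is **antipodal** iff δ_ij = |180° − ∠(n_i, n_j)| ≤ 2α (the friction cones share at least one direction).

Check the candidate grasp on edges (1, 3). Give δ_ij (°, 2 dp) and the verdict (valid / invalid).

α = atan 0.8 = 38.66°;  2α = 77.32°
edge 1: e_1 = (-2.72, +0.85);  n_1 = (+0.2983, +0.9545)
edge 3: e_3 = (+0.28, -1.74);  n_3 = (-0.9873, -0.1589)
∠(n_1, n_3) = 116.50°
δ = |180° − 116.50°| = 63.50°
63.50° ≤ 2α = 77.32°  →  valid

δ = 63.50°, valid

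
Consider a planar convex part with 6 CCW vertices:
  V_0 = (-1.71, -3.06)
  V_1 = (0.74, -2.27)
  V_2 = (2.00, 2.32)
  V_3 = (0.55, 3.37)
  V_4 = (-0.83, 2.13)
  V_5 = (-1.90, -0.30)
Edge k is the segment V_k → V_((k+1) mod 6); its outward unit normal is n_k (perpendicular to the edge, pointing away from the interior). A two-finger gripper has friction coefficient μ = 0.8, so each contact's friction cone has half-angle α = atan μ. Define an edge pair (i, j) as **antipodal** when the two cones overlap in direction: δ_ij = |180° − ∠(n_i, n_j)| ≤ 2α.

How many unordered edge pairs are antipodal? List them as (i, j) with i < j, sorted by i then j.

count = 8; pairs: (0,2), (0,3), (0,4), (0,5), (1,3), (1,4), (1,5), (2,5)

α = atan 0.8 = 38.66°;  2α = 77.32°
n_0 = (+0.3069, -0.9517)
n_1 = (+0.9643, -0.2647)
n_2 = (+0.5865, +0.8099)
n_3 = (-0.6684, +0.7438)
n_4 = (-0.9152, +0.4030)
n_5 = (-0.9976, -0.0687)
  (0,1): δ = 123.22°  ·
  (0,2): δ = 53.78°  ✓
  (0,3): δ = 24.07°  ✓
  (0,4): δ = 48.36°  ✓
  (0,5): δ = 76.07°  ✓
  (1,2): δ = 110.56°  ·
  (1,3): δ = 32.71°  ✓
  (1,4): δ = 8.42°  ✓
  (1,5): δ = 19.29°  ✓
  (2,3): δ = 102.15°  ·
  (2,4): δ = 77.86°  ·
  (2,5): δ = 50.15°  ✓
  (3,4): δ = 155.71°  ·
  (3,5): δ = 128.00°  ·
  (4,5): δ = 152.30°  ·
antipodal pairs: 8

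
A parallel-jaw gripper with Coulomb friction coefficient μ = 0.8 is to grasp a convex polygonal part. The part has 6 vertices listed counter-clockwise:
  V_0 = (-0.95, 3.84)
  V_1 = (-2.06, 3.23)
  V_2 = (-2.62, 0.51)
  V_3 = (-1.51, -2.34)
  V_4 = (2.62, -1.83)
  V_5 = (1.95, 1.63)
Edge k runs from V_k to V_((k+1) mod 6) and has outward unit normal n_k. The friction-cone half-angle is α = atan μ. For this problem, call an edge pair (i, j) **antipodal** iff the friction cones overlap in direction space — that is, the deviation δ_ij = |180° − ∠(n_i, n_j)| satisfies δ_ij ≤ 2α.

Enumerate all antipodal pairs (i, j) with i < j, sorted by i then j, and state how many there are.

count = 8; pairs: (0,3), (0,4), (1,3), (1,4), (1,5), (2,4), (2,5), (3,5)

α = atan 0.8 = 38.66°;  2α = 77.32°
n_0 = (-0.4816, +0.8764)
n_1 = (-0.9795, +0.2017)
n_2 = (-0.9318, -0.3629)
n_3 = (+0.1226, -0.9925)
n_4 = (+0.9818, +0.1901)
n_5 = (+0.6061, +0.7954)
  (0,1): δ = 130.42°  ·
  (0,2): δ = 97.51°  ·
  (0,3): δ = 21.75°  ✓
  (0,4): δ = 72.17°  ✓
  (0,5): δ = 113.90°  ·
  (1,2): δ = 147.09°  ·
  (1,3): δ = 71.33°  ✓
  (1,4): δ = 22.59°  ✓
  (1,5): δ = 64.32°  ✓
  (2,3): δ = 104.24°  ·
  (2,4): δ = 10.32°  ✓
  (2,5): δ = 31.41°  ✓
  (3,4): δ = 86.08°  ·
  (3,5): δ = 44.35°  ✓
  (4,5): δ = 138.27°  ·
antipodal pairs: 8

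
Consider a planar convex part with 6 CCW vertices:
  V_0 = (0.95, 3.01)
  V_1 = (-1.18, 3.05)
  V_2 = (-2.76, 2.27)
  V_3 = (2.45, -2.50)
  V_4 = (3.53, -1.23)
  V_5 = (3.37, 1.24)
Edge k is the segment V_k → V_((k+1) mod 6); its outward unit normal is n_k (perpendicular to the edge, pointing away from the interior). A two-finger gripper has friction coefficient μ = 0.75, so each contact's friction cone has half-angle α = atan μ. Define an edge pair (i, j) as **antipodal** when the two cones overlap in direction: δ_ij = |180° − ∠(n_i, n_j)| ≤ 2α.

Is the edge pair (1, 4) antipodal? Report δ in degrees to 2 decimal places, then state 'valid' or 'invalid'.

δ = 67.43°, valid

α = atan 0.75 = 36.87°;  2α = 73.74°
edge 1: e_1 = (-1.58, -0.78);  n_1 = (-0.4427, +0.8967)
edge 4: e_4 = (-0.16, +2.47);  n_4 = (+0.9979, +0.0646)
∠(n_1, n_4) = 112.57°
δ = |180° − 112.57°| = 67.43°
67.43° ≤ 2α = 73.74°  →  valid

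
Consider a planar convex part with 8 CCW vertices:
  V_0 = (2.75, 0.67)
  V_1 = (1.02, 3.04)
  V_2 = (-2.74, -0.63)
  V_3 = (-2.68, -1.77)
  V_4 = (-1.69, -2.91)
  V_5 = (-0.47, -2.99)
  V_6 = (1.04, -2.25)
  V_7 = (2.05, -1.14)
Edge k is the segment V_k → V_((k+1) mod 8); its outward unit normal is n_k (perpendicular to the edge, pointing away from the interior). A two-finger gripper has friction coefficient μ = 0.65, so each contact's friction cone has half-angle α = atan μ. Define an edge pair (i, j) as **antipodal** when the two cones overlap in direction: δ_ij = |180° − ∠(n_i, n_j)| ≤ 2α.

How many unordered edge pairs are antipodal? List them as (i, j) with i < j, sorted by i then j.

count = 10; pairs: (0,2), (0,3), (0,4), (1,4), (1,5), (1,6), (1,7), (2,6), (2,7), (3,7)

α = atan 0.65 = 33.02°;  2α = 66.05°
n_0 = (+0.8077, +0.5896)
n_1 = (-0.6985, +0.7156)
n_2 = (-0.9986, -0.0526)
n_3 = (-0.7550, -0.6557)
n_4 = (-0.0654, -0.9979)
n_5 = (+0.4401, -0.8980)
n_6 = (+0.7396, -0.6730)
n_7 = (+0.9327, -0.3607)
  (0,1): δ = 81.82°  ·
  (0,2): δ = 33.12°  ✓
  (0,3): δ = 4.84°  ✓
  (0,4): δ = 50.12°  ✓
  (0,5): δ = 79.98°  ·
  (0,6): δ = 101.57°  ·
  (0,7): δ = 122.73°  ·
  (1,2): δ = 131.29°  ·
  (1,3): δ = 93.33°  ·
  (1,4): δ = 48.06°  ✓
  (1,5): δ = 18.20°  ✓
  (1,6): δ = 3.39°  ✓
  (1,7): δ = 24.55°  ✓
  (2,3): δ = 142.04°  ·
  (2,4): δ = 96.76°  ·
  (2,5): δ = 66.90°  ·
  (2,6): δ = 45.31°  ✓
  (2,7): δ = 24.16°  ✓
  (3,4): δ = 134.72°  ·
  (3,5): δ = 104.86°  ·
  (3,6): δ = 83.27°  ·
  (3,7): δ = 62.12°  ✓
  (4,5): δ = 150.14°  ·
  (4,6): δ = 128.55°  ·
  (4,7): δ = 107.39°  ·
  (5,6): δ = 158.41°  ·
  (5,7): δ = 137.25°  ·
  (6,7): δ = 158.84°  ·
antipodal pairs: 10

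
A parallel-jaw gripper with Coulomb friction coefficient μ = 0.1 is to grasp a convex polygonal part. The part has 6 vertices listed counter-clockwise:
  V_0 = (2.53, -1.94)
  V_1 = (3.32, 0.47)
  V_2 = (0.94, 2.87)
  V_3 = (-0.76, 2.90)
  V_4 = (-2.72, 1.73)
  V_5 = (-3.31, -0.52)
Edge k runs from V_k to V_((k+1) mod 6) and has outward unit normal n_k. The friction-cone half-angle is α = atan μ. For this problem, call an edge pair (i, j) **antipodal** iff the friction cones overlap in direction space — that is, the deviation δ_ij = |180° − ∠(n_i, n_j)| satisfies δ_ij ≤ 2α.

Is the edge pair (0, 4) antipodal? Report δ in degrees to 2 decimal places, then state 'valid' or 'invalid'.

α = atan 0.1 = 5.71°;  2α = 11.42°
edge 0: e_0 = (+0.79, +2.41);  n_0 = (+0.9502, -0.3115)
edge 4: e_4 = (-0.59, -2.25);  n_4 = (-0.9673, +0.2536)
∠(n_0, n_4) = 176.54°
δ = |180° − 176.54°| = 3.46°
3.46° ≤ 2α = 11.42°  →  valid

δ = 3.46°, valid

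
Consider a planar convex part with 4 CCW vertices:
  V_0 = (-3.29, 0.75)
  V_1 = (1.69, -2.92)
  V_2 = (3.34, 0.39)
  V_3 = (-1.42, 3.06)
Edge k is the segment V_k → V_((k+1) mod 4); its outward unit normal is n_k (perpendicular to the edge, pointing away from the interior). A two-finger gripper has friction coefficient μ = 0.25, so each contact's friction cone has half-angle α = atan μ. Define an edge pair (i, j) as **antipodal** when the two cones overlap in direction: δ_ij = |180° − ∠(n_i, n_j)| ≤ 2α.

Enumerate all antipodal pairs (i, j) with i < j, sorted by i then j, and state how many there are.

α = atan 0.25 = 14.04°;  2α = 28.07°
n_0 = (-0.5933, -0.8050)
n_1 = (+0.8950, -0.4461)
n_2 = (+0.4892, +0.8722)
n_3 = (-0.7772, +0.6292)
  (0,1): δ = 80.11°  ·
  (0,2): δ = 7.10°  ✓
  (0,3): δ = 87.40°  ·
  (1,2): δ = 92.79°  ·
  (1,3): δ = 12.50°  ✓
  (2,3): δ = 99.70°  ·
antipodal pairs: 2

count = 2; pairs: (0,2), (1,3)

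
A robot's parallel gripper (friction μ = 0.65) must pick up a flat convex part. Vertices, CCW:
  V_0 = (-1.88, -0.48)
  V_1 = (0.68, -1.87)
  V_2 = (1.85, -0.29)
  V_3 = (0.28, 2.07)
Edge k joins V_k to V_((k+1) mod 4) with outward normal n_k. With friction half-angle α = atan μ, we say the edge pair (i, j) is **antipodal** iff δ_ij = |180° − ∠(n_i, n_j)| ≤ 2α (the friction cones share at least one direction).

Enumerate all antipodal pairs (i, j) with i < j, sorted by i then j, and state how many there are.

count = 2; pairs: (0,2), (1,3)

α = atan 0.65 = 33.02°;  2α = 66.05°
n_0 = (-0.4772, -0.8788)
n_1 = (+0.8036, -0.5951)
n_2 = (+0.8326, +0.5539)
n_3 = (-0.7630, +0.6463)
  (0,1): δ = 98.02°  ·
  (0,2): δ = 27.87°  ✓
  (0,3): δ = 78.23°  ·
  (1,2): δ = 109.85°  ·
  (1,3): δ = 3.75°  ✓
  (2,3): δ = 73.90°  ·
antipodal pairs: 2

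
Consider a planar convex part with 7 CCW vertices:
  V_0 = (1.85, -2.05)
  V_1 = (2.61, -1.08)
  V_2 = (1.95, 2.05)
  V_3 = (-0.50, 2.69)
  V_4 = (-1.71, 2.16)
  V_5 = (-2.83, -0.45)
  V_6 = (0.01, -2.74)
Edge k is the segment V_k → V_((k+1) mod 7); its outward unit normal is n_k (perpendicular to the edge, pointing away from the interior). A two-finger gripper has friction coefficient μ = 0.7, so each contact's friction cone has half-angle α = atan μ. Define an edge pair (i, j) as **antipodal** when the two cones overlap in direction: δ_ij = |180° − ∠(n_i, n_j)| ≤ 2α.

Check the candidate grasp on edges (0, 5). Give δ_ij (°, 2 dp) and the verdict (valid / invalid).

α = atan 0.7 = 34.99°;  2α = 69.98°
edge 0: e_0 = (+0.76, +0.97);  n_0 = (+0.7872, -0.6167)
edge 5: e_5 = (+2.84, -2.29);  n_5 = (-0.6277, -0.7785)
∠(n_0, n_5) = 90.80°
δ = |180° − 90.80°| = 89.20°
89.20° > 2α = 69.98°  →  invalid

δ = 89.20°, invalid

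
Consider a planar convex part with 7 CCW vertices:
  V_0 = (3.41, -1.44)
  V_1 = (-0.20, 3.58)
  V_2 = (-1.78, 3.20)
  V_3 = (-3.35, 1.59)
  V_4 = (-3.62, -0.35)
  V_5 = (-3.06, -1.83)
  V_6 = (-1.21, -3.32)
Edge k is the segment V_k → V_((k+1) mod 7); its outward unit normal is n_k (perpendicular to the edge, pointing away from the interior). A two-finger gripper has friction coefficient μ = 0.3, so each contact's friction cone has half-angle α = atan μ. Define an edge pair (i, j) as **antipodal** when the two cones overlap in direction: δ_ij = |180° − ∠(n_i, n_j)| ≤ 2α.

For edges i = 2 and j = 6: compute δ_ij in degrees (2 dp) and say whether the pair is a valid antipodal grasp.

α = atan 0.3 = 16.70°;  2α = 33.40°
edge 2: e_2 = (-1.57, -1.61);  n_2 = (-0.7159, +0.6982)
edge 6: e_6 = (+4.62, +1.88);  n_6 = (+0.3769, -0.9262)
∠(n_2, n_6) = 156.42°
δ = |180° − 156.42°| = 23.58°
23.58° ≤ 2α = 33.40°  →  valid

δ = 23.58°, valid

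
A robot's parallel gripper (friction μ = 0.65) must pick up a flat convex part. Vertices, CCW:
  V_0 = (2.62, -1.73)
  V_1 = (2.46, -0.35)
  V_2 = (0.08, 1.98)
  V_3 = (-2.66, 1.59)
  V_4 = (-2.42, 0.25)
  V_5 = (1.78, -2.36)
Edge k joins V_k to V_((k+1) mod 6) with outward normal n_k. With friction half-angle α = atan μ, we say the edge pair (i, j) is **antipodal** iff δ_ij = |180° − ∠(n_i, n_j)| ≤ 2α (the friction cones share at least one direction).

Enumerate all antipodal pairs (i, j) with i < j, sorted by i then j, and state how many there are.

α = atan 0.65 = 33.02°;  2α = 66.05°
n_0 = (+0.9933, +0.1152)
n_1 = (+0.6996, +0.7146)
n_2 = (-0.1409, +0.9900)
n_3 = (-0.9843, -0.1763)
n_4 = (-0.5278, -0.8494)
n_5 = (+0.6000, -0.8000)
  (0,1): δ = 141.01°  ·
  (0,2): δ = 88.51°  ·
  (0,3): δ = 3.54°  ✓
  (0,4): δ = 51.53°  ✓
  (0,5): δ = 120.26°  ·
  (1,2): δ = 127.51°  ·
  (1,3): δ = 35.45°  ✓
  (1,4): δ = 12.53°  ✓
  (1,5): δ = 81.26°  ·
  (2,3): δ = 87.95°  ·
  (2,4): δ = 39.96°  ✓
  (2,5): δ = 28.77°  ✓
  (3,4): δ = 132.01°  ·
  (3,5): δ = 63.28°  ✓
  (4,5): δ = 111.27°  ·
antipodal pairs: 7

count = 7; pairs: (0,3), (0,4), (1,3), (1,4), (2,4), (2,5), (3,5)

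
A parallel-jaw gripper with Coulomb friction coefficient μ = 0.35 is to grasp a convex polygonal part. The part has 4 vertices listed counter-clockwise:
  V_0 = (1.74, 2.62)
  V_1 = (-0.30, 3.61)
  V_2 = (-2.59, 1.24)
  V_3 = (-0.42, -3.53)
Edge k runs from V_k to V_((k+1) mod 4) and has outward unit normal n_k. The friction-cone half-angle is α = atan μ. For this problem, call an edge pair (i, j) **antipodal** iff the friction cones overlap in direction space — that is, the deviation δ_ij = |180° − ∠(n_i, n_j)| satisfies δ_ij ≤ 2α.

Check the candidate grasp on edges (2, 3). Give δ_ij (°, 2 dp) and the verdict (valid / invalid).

α = atan 0.35 = 19.29°;  2α = 38.58°
edge 2: e_2 = (+2.17, -4.77);  n_2 = (-0.9102, -0.4141)
edge 3: e_3 = (+2.16, +6.15);  n_3 = (+0.9435, -0.3314)
∠(n_2, n_3) = 136.19°
δ = |180° − 136.19°| = 43.81°
43.81° > 2α = 38.58°  →  invalid

δ = 43.81°, invalid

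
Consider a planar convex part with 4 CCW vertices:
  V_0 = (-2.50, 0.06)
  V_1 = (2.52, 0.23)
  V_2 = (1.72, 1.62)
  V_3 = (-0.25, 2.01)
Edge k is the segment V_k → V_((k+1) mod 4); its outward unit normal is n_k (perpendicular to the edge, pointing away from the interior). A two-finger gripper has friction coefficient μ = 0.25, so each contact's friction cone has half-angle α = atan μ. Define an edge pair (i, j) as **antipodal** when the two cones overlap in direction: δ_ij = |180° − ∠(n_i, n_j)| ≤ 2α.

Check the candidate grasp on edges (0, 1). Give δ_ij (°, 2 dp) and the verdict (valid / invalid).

δ = 62.02°, invalid

α = atan 0.25 = 14.04°;  2α = 28.07°
edge 0: e_0 = (+5.02, +0.17);  n_0 = (+0.0338, -0.9994)
edge 1: e_1 = (-0.80, +1.39);  n_1 = (+0.8667, +0.4988)
∠(n_0, n_1) = 117.98°
δ = |180° − 117.98°| = 62.02°
62.02° > 2α = 28.07°  →  invalid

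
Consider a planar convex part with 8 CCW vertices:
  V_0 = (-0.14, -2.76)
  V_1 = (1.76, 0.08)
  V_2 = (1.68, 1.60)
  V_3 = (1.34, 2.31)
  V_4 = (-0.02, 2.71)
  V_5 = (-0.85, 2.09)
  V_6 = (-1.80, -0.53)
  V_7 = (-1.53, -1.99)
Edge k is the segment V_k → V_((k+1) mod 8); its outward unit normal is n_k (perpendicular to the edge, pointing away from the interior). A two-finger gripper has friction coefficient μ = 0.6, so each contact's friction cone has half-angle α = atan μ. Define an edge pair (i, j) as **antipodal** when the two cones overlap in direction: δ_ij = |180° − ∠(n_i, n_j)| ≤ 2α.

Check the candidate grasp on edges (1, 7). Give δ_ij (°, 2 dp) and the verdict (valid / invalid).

δ = 58.00°, valid

α = atan 0.6 = 30.96°;  2α = 61.93°
edge 1: e_1 = (-0.08, +1.52);  n_1 = (+0.9986, +0.0526)
edge 7: e_7 = (+1.39, -0.77);  n_7 = (-0.4846, -0.8748)
∠(n_1, n_7) = 122.00°
δ = |180° − 122.00°| = 58.00°
58.00° ≤ 2α = 61.93°  →  valid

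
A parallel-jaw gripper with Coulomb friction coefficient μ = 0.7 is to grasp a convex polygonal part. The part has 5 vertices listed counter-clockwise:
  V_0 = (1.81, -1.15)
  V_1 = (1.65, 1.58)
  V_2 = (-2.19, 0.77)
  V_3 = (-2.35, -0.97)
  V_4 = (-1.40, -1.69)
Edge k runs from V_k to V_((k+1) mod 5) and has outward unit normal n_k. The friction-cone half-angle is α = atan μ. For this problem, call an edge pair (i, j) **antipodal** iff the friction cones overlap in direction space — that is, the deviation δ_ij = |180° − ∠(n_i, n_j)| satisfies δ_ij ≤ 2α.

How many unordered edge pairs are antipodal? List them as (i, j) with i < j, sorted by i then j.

count = 4; pairs: (0,2), (0,3), (1,3), (1,4)

α = atan 0.7 = 34.99°;  2α = 69.98°
n_0 = (+0.9983, +0.0585)
n_1 = (-0.2064, +0.9785)
n_2 = (-0.9958, +0.0916)
n_3 = (-0.6040, -0.7970)
n_4 = (+0.1659, -0.9861)
  (0,1): δ = 81.44°  ·
  (0,2): δ = 8.61°  ✓
  (0,3): δ = 49.49°  ✓
  (0,4): δ = 96.19°  ·
  (1,2): δ = 107.17°  ·
  (1,3): δ = 49.07°  ✓
  (1,4): δ = 2.36°  ✓
  (2,3): δ = 121.90°  ·
  (2,4): δ = 75.20°  ·
  (3,4): δ = 133.29°  ·
antipodal pairs: 4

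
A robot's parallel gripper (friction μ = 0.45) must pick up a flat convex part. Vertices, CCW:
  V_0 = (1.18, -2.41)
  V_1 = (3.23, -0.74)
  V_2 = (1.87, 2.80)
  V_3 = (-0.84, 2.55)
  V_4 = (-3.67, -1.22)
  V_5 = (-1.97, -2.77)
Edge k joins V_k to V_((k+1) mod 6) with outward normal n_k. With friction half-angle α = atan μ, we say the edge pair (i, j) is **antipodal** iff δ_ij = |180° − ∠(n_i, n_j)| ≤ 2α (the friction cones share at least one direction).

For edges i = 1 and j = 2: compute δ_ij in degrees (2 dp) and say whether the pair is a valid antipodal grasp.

δ = 105.75°, invalid

α = atan 0.45 = 24.23°;  2α = 48.46°
edge 1: e_1 = (-1.36, +3.54);  n_1 = (+0.9335, +0.3586)
edge 2: e_2 = (-2.71, -0.25);  n_2 = (-0.0919, +0.9958)
∠(n_1, n_2) = 74.25°
δ = |180° − 74.25°| = 105.75°
105.75° > 2α = 48.46°  →  invalid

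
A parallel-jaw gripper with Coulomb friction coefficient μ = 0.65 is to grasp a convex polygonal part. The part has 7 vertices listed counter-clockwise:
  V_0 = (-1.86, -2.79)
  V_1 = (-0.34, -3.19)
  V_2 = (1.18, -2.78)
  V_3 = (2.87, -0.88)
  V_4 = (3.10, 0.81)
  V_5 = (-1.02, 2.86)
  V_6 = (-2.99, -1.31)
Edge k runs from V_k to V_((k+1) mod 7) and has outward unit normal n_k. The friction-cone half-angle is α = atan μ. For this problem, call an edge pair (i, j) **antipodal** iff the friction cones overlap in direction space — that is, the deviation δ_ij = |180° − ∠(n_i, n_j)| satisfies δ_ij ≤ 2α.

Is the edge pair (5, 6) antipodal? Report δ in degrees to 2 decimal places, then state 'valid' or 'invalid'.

α = atan 0.65 = 33.02°;  2α = 66.05°
edge 5: e_5 = (-1.97, -4.17);  n_5 = (-0.9042, +0.4272)
edge 6: e_6 = (+1.13, -1.48);  n_6 = (-0.7948, -0.6069)
∠(n_5, n_6) = 62.65°
δ = |180° − 62.65°| = 117.35°
117.35° > 2α = 66.05°  →  invalid

δ = 117.35°, invalid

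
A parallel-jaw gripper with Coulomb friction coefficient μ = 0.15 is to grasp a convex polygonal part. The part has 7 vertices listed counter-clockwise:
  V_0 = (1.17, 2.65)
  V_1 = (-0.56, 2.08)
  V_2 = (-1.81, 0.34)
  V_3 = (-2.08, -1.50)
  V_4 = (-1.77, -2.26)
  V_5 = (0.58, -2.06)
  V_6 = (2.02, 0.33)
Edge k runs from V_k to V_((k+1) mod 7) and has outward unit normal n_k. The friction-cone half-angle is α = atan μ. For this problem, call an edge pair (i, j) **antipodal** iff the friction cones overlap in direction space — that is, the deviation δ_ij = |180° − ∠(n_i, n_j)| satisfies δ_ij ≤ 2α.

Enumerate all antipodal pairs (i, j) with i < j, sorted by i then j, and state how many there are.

count = 3; pairs: (0,4), (1,5), (3,6)

α = atan 0.15 = 8.53°;  2α = 17.06°
n_0 = (-0.3129, +0.9498)
n_1 = (-0.8122, +0.5834)
n_2 = (-0.9894, +0.1452)
n_3 = (-0.9259, -0.3777)
n_4 = (+0.0848, -0.9964)
n_5 = (+0.8565, -0.5161)
n_6 = (+0.9390, +0.3440)
  (0,1): δ = 143.93°  ·
  (0,2): δ = 116.58°  ·
  (0,3): δ = 86.05°  ·
  (0,4): δ = 13.37°  ✓
  (0,5): δ = 40.69°  ·
  (0,6): δ = 91.89°  ·
  (1,2): δ = 152.65°  ·
  (1,3): δ = 122.12°  ·
  (1,4): δ = 49.44°  ·
  (1,5): δ = 4.62°  ✓
  (1,6): δ = 55.81°  ·
  (2,3): δ = 149.46°  ·
  (2,4): δ = 76.79°  ·
  (2,5): δ = 22.72°  ·
  (2,6): δ = 28.47°  ·
  (3,4): δ = 107.33°  ·
  (3,5): δ = 53.26°  ·
  (3,6): δ = 2.07°  ✓
  (4,5): δ = 125.93°  ·
  (4,6): δ = 74.74°  ·
  (5,6): δ = 128.81°  ·
antipodal pairs: 3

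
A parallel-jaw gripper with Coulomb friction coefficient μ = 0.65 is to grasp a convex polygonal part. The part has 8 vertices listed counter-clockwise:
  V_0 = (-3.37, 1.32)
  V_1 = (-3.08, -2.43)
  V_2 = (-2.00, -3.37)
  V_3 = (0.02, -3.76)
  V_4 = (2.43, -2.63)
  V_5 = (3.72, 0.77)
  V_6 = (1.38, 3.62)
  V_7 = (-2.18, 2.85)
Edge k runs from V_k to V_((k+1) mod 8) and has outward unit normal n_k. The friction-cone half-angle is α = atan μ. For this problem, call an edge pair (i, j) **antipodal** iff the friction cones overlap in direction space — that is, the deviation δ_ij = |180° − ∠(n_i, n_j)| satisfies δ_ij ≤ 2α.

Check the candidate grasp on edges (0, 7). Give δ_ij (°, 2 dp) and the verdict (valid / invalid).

α = atan 0.65 = 33.02°;  2α = 66.05°
edge 0: e_0 = (+0.29, -3.75);  n_0 = (-0.9970, -0.0771)
edge 7: e_7 = (-1.19, -1.53);  n_7 = (-0.7894, +0.6139)
∠(n_0, n_7) = 42.30°
δ = |180° − 42.30°| = 137.70°
137.70° > 2α = 66.05°  →  invalid

δ = 137.70°, invalid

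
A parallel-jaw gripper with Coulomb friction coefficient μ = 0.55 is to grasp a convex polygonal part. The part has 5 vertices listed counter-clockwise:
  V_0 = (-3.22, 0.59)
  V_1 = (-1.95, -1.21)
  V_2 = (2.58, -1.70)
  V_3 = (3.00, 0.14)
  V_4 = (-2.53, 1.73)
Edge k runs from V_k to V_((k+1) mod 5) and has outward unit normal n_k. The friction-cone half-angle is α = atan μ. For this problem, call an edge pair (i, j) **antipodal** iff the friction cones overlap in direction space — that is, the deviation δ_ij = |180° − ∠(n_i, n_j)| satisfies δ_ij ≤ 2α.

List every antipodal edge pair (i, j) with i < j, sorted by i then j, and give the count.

α = atan 0.55 = 28.81°;  2α = 57.62°
n_0 = (-0.8171, -0.5765)
n_1 = (-0.1075, -0.9942)
n_2 = (+0.9749, -0.2225)
n_3 = (+0.2763, +0.9611)
n_4 = (-0.8555, +0.5178)
  (0,1): δ = 131.38°  ·
  (0,2): δ = 48.06°  ✓
  (0,3): δ = 38.75°  ✓
  (0,4): δ = 113.61°  ·
  (1,2): δ = 96.68°  ·
  (1,3): δ = 9.87°  ✓
  (1,4): δ = 64.99°  ·
  (2,3): δ = 93.18°  ·
  (2,4): δ = 18.33°  ✓
  (3,4): δ = 105.14°  ·
antipodal pairs: 4

count = 4; pairs: (0,2), (0,3), (1,3), (2,4)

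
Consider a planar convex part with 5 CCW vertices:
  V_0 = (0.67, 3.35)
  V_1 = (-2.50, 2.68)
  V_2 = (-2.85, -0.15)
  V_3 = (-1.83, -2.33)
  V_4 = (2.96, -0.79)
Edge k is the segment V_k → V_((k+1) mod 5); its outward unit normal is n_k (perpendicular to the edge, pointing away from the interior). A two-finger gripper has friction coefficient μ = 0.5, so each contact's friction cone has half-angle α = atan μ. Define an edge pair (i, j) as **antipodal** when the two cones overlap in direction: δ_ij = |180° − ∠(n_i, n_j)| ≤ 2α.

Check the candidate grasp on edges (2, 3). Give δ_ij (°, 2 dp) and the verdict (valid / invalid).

δ = 97.25°, invalid

α = atan 0.5 = 26.57°;  2α = 53.13°
edge 2: e_2 = (+1.02, -2.18);  n_2 = (-0.9058, -0.4238)
edge 3: e_3 = (+4.79, +1.54);  n_3 = (+0.3061, -0.9520)
∠(n_2, n_3) = 82.75°
δ = |180° − 82.75°| = 97.25°
97.25° > 2α = 53.13°  →  invalid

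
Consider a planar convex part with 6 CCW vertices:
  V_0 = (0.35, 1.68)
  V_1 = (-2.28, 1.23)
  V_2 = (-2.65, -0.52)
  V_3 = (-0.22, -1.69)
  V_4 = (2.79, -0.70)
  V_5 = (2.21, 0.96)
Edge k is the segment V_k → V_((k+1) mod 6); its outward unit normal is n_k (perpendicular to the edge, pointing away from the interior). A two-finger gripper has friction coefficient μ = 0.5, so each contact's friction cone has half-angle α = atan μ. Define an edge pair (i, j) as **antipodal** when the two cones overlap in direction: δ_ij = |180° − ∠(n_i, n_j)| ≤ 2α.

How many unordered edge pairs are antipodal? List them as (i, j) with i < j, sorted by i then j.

α = atan 0.5 = 26.57°;  2α = 53.13°
n_0 = (-0.1687, +0.9857)
n_1 = (-0.9784, +0.2069)
n_2 = (-0.4338, -0.9010)
n_3 = (+0.3124, -0.9499)
n_4 = (+0.9440, +0.3298)
n_5 = (+0.3610, +0.9326)
  (0,1): δ = 111.65°  ·
  (0,2): δ = 35.42°  ✓
  (0,3): δ = 8.50°  ✓
  (0,4): δ = 99.55°  ·
  (0,5): δ = 149.13°  ·
  (1,2): δ = 103.77°  ·
  (1,3): δ = 59.86°  ·
  (1,4): δ = 31.20°  ✓
  (1,5): δ = 80.78°  ·
  (2,3): δ = 136.08°  ·
  (2,4): δ = 45.03°  ✓
  (2,5): δ = 4.55°  ✓
  (3,4): δ = 88.95°  ·
  (3,5): δ = 39.37°  ✓
  (4,5): δ = 130.42°  ·
antipodal pairs: 6

count = 6; pairs: (0,2), (0,3), (1,4), (2,4), (2,5), (3,5)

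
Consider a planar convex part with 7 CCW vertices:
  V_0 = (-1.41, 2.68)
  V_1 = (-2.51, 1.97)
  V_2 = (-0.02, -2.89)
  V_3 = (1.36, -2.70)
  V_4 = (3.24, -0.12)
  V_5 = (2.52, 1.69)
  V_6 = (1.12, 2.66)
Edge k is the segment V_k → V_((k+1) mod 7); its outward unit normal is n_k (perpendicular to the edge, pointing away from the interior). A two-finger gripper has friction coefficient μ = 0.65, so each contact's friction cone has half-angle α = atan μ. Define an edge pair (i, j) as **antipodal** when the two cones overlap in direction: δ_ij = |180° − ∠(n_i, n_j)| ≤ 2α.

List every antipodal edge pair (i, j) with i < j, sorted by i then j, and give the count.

α = atan 0.65 = 33.02°;  2α = 66.05°
n_0 = (-0.5423, +0.8402)
n_1 = (-0.8900, -0.4560)
n_2 = (+0.1364, -0.9907)
n_3 = (+0.8082, -0.5889)
n_4 = (+0.9292, +0.3696)
n_5 = (+0.5695, +0.8220)
n_6 = (+0.0079, +1.0000)
  (0,1): δ = 95.71°  ·
  (0,2): δ = 25.00°  ✓
  (0,3): δ = 21.08°  ✓
  (0,4): δ = 78.85°  ·
  (0,5): δ = 112.44°  ·
  (0,6): δ = 146.71°  ·
  (1,2): δ = 109.29°  ·
  (1,3): δ = 63.21°  ✓
  (1,4): δ = 5.44°  ✓
  (1,5): δ = 28.16°  ✓
  (1,6): δ = 62.42°  ✓
  (2,3): δ = 133.92°  ·
  (2,4): δ = 76.15°  ·
  (2,5): δ = 42.56°  ✓
  (2,6): δ = 8.29°  ✓
  (3,4): δ = 122.23°  ·
  (3,5): δ = 88.64°  ·
  (3,6): δ = 54.37°  ✓
  (4,5): δ = 146.41°  ·
  (4,6): δ = 112.15°  ·
  (5,6): δ = 145.74°  ·
antipodal pairs: 9

count = 9; pairs: (0,2), (0,3), (1,3), (1,4), (1,5), (1,6), (2,5), (2,6), (3,6)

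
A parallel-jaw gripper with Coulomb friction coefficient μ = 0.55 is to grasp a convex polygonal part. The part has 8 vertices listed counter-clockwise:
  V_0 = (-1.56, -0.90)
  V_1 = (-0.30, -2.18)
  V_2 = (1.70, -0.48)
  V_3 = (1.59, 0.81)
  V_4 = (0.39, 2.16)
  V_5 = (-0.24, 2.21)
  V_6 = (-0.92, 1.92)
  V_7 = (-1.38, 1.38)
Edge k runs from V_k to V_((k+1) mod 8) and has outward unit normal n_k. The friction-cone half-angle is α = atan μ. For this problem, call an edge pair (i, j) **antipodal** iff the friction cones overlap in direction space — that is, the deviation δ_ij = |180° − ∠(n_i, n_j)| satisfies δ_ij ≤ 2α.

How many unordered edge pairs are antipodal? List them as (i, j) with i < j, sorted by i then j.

α = atan 0.55 = 28.81°;  2α = 57.62°
n_0 = (-0.7127, -0.7015)
n_1 = (+0.6476, -0.7619)
n_2 = (+0.9964, +0.0850)
n_3 = (+0.7474, +0.6644)
n_4 = (+0.0791, +0.9969)
n_5 = (-0.3923, +0.9198)
n_6 = (-0.7612, +0.6485)
n_7 = (-0.9969, +0.0787)
  (0,1): δ = 94.18°  ·
  (0,2): δ = 39.67°  ✓
  (0,3): δ = 2.92°  ✓
  (0,4): δ = 40.91°  ✓
  (0,5): δ = 68.55°  ·
  (0,6): δ = 95.03°  ·
  (0,7): δ = 130.94°  ·
  (1,2): δ = 125.49°  ·
  (1,3): δ = 88.73°  ·
  (1,4): δ = 44.90°  ✓
  (1,5): δ = 17.27°  ✓
  (1,6): δ = 9.21°  ✓
  (1,7): δ = 45.12°  ✓
  (2,3): δ = 143.24°  ·
  (2,4): δ = 99.41°  ·
  (2,5): δ = 71.78°  ·
  (2,6): δ = 45.30°  ✓
  (2,7): δ = 9.39°  ✓
  (3,4): δ = 136.17°  ·
  (3,5): δ = 108.54°  ·
  (3,6): δ = 82.06°  ·
  (3,7): δ = 46.15°  ✓
  (4,5): δ = 152.37°  ·
  (4,6): δ = 125.89°  ·
  (4,7): δ = 89.98°  ·
  (5,6): δ = 153.52°  ·
  (5,7): δ = 117.61°  ·
  (6,7): δ = 144.09°  ·
antipodal pairs: 10

count = 10; pairs: (0,2), (0,3), (0,4), (1,4), (1,5), (1,6), (1,7), (2,6), (2,7), (3,7)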